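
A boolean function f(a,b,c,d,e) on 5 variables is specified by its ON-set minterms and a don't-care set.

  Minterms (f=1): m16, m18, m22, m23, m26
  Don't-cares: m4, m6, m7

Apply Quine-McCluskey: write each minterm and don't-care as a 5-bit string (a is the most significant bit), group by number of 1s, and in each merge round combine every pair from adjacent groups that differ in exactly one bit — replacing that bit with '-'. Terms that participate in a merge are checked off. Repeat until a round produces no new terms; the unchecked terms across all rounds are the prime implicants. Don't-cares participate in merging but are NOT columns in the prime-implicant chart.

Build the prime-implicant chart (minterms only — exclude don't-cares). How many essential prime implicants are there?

3

[col 0] 00100*, 00110*, 00111*, 10000*, 10010*, 10110*, 10111*, 11010*
[col 1] -0110*, -0111*, 001-0, 0011-*, 1-010, 10-10, 100-0, 1011-*
[col 2] -011-
Prime implicants: -011-, 001-0, 1-010, 10-10, 100-0
PI chart (minterm → PIs covering it):
  16 | 100-0  (sole → essential)
  18 | 1-010,10-10,100-0
  22 | -011-,10-10
  23 | -011-  (sole → essential)
  26 | 1-010  (sole → essential)
Essential prime implicants: -011-, 1-010, 100-0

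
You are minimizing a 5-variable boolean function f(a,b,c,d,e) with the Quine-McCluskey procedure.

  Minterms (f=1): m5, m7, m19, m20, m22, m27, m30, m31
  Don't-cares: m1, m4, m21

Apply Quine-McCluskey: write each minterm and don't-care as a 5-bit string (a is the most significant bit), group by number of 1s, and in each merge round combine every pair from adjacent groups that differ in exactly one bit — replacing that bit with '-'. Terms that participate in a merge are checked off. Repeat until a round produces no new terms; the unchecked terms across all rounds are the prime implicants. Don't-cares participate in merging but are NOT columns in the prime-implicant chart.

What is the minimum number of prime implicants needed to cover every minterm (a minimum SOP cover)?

4

size-2^0 implicants → 00001(✓)  00100(✓)  00101(✓)  00111(✓)  10011(✓)  10100(✓)  10101(✓)  10110(✓)  11011(✓)  11110(✓)  11111(✓)
size-2^1 implicants → -0100(✓)  -0101(✓)  00-01  001-1  0010-(✓)  1-011  1-110  101-0  1010-(✓)  11-11  1111-
size-2^2 implicants → -010-
Unchecked terms (primes): -010-, 00-01, 001-1, 1-011, 1-110, 101-0, 11-11, 1111-
Minterm coverage:
  m5 ⊆ -010-,00-01,001-1
  m7 ⊆ 001-1 [E]
  m19 ⊆ 1-011 [E]
  m20 ⊆ -010-,101-0
  m22 ⊆ 1-110,101-0
  m27 ⊆ 1-011,11-11
  m30 ⊆ 1-110,1111-
  m31 ⊆ 11-11,1111-
E = {001-1, 1-011}
Petrick residual → 101-0, 1111-
Cover = a'b'ce + ac'de + ab'ce' + abcd  |cover|=4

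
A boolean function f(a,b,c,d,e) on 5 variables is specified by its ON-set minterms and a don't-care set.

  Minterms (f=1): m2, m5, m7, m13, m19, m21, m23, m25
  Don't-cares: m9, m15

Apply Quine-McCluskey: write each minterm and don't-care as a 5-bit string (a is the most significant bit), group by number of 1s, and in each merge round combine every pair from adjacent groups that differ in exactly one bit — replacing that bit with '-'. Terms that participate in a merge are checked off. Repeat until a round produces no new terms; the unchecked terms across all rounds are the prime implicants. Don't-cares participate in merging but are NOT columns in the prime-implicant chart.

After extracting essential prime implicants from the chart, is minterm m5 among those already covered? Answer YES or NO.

Round 0: 00010 00101✓ 00111✓ 01001✓ 01101✓ 01111✓ 10011✓ 10101✓ 10111✓ 11001✓
Round 1: -0101✓ -0111✓ -1001 0-101✓ 0-111✓ 001-1✓ 01-01 011-1✓ 10-11 101-1✓
Round 2: -01-1 0-1-1
PIs = {-01-1, -1001, 0-1-1, 00010, 01-01, 10-11}
Coverage chart:
  m2: 00010 ←essential
  m5: -01-1,0-1-1
  m7: -01-1,0-1-1
  m13: 0-1-1,01-01
  m19: 10-11 ←essential
  m21: -01-1 ←essential
  m23: -01-1,10-11
  m25: -1001 ←essential
Essential: -01-1, -1001, 00010, 10-11

YES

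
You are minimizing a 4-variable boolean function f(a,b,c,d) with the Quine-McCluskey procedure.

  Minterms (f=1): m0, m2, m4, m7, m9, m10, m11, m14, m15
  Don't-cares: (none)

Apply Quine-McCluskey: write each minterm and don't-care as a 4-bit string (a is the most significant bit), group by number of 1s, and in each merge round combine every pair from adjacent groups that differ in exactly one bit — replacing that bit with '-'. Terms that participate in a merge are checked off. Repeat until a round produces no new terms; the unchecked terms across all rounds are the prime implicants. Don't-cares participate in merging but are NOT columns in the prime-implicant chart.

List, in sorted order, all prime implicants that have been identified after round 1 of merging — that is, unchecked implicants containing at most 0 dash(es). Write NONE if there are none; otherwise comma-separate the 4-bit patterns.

[col 0] 0000*, 0010*, 0100*, 0111*, 1001*, 1010*, 1011*, 1110*, 1111*
[col 1] -010, -111, 0-00, 00-0, 1-10*, 1-11*, 10-1, 101-*, 111-*
[col 2] 1-1-
Prime implicants: -010, -111, 0-00, 00-0, 1-1-, 10-1

NONE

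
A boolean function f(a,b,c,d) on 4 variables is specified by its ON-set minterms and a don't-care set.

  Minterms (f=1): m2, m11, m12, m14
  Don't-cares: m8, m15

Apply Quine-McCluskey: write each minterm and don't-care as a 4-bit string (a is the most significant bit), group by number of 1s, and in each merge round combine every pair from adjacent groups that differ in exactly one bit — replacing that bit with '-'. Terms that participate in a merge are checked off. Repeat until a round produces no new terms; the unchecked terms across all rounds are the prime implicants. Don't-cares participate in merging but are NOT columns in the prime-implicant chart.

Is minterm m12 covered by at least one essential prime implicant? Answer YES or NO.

Round 0: 0010 1000✓ 1011✓ 1100✓ 1110✓ 1111✓
Round 1: 1-00 1-11 11-0 111-
PIs = {0010, 1-00, 1-11, 11-0, 111-}
Coverage chart:
  m2: 0010 ←essential
  m11: 1-11 ←essential
  m12: 1-00,11-0
  m14: 11-0,111-
Essential: 0010, 1-11

NO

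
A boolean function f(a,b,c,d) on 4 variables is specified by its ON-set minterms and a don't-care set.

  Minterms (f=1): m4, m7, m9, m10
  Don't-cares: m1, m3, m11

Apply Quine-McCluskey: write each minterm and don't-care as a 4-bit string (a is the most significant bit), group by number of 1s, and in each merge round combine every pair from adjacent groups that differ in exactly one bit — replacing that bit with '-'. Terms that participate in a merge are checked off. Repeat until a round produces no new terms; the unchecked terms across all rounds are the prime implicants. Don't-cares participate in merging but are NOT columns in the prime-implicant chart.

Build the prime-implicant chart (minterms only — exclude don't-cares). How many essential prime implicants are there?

[col 0] 0001*, 0011*, 0100, 0111*, 1001*, 1010*, 1011*
[col 1] -001*, -011*, 0-11, 00-1*, 10-1*, 101-
[col 2] -0-1
Prime implicants: -0-1, 0-11, 0100, 101-
PI chart (minterm → PIs covering it):
  4 | 0100  (sole → essential)
  7 | 0-11  (sole → essential)
  9 | -0-1  (sole → essential)
  10 | 101-  (sole → essential)
Essential prime implicants: -0-1, 0-11, 0100, 101-

4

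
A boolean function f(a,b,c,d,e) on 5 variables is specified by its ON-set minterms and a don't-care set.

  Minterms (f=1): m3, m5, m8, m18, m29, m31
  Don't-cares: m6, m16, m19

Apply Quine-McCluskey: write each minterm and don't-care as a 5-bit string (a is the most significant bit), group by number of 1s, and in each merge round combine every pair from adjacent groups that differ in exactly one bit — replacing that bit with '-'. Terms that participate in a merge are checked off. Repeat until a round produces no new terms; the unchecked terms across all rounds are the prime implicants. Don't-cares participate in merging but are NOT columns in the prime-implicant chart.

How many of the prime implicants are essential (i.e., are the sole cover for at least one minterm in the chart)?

4

Round 0: 00011✓ 00101 00110 01000 10000✓ 10010✓ 10011✓ 11101✓ 11111✓
Round 1: -0011 100-0 1001- 111-1
PIs = {-0011, 00101, 00110, 01000, 100-0, 1001-, 111-1}
Coverage chart:
  m3: -0011 ←essential
  m5: 00101 ←essential
  m8: 01000 ←essential
  m18: 100-0,1001-
  m29: 111-1 ←essential
  m31: 111-1 ←essential
Essential: -0011, 00101, 01000, 111-1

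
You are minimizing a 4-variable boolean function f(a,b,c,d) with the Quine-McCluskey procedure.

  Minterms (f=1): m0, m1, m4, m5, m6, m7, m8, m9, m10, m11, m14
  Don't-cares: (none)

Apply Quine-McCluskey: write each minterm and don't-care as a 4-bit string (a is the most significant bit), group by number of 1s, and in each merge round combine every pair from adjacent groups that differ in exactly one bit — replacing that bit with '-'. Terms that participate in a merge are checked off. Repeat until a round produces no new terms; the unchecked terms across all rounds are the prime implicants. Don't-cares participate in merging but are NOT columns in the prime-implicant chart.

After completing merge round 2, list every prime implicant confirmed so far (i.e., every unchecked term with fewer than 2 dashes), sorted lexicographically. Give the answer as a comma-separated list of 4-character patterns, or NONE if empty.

[col 0] 0000*, 0001*, 0100*, 0101*, 0110*, 0111*, 1000*, 1001*, 1010*, 1011*, 1110*
[col 1] -000*, -001*, -110, 0-00*, 0-01*, 000-*, 01-0*, 01-1*, 010-*, 011-*, 1-10, 10-0*, 10-1*, 100-*, 101-*
[col 2] -00-, 0-0-, 01--, 10--
Prime implicants: -00-, -110, 0-0-, 01--, 1-10, 10--

-110, 1-10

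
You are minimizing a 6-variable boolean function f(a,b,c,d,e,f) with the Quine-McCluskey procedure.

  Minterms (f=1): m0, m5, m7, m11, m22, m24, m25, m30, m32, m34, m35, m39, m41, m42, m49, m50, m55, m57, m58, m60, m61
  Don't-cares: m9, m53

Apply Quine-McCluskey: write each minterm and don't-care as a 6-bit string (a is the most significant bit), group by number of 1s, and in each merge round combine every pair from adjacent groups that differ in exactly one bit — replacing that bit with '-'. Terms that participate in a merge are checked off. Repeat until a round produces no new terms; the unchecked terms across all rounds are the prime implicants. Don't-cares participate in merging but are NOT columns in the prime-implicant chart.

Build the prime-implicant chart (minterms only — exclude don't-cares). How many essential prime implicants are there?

9

[col 0] 000000*, 000101*, 000111*, 001001*, 001011*, 010110*, 011000*, 011001*, 011110*, 100000*, 100010*, 100011*, 100111*, 101001*, 101010*, 110001*, 110010*, 110101*, 110111*, 111001*, 111010*, 111100*, 111101*
[col 1] -00000, -00111, -01001*, -11001*, 0-1001*, 0001-1, 0010-1, 01-110, 01100-, 1-0010*, 1-0111, 1-1001*, 1-1010*, 10-010*, 100-11, 1000-0, 10001-, 11-001*, 11-010*, 11-101*, 110-01*, 1101-1, 111-01*, 11110-
[col 2] --1001, 1--010, 11--01
Prime implicants: --1001, -00000, -00111, 0001-1, 0010-1, 01-110, 01100-, 1--010, 1-0111, 100-11, 1000-0, 10001-, 11--01, 1101-1, 11110-
PI chart (minterm → PIs covering it):
  0 | -00000  (sole → essential)
  5 | 0001-1  (sole → essential)
  7 | -00111,0001-1
  11 | 0010-1  (sole → essential)
  22 | 01-110  (sole → essential)
  24 | 01100-  (sole → essential)
  25 | --1001,01100-
  30 | 01-110  (sole → essential)
  32 | -00000,1000-0
  34 | 1--010,1000-0,10001-
  35 | 100-11,10001-
  39 | -00111,1-0111,100-11
  41 | --1001  (sole → essential)
  42 | 1--010  (sole → essential)
  49 | 11--01  (sole → essential)
  50 | 1--010  (sole → essential)
  55 | 1-0111,1101-1
  57 | --1001,11--01
  58 | 1--010  (sole → essential)
  60 | 11110-  (sole → essential)
  61 | 11--01,11110-
Essential prime implicants: --1001, -00000, 0001-1, 0010-1, 01-110, 01100-, 1--010, 11--01, 11110-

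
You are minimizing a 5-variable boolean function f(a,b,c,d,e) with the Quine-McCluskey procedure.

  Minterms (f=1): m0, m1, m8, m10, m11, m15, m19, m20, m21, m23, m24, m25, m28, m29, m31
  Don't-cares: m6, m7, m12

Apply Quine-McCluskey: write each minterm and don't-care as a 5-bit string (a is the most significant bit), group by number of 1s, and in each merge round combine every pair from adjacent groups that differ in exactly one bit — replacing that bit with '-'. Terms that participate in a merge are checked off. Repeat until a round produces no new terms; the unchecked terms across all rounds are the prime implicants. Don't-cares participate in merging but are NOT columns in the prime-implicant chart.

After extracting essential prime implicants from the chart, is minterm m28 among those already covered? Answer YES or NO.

Round 0: 00000✓ 00001✓ 00110✓ 00111✓ 01000✓ 01010✓ 01011✓ 01100✓ 01111✓ 10011✓ 10100✓ 10101✓ 10111✓ 11000✓ 11001✓ 11100✓ 11101✓ 11111✓
Round 1: -0111✓ -1000✓ -1100✓ -1111✓ 0-000 0-111✓ 0000- 0011- 01-00✓ 01-11 010-0 0101- 1-100✓ 1-101✓ 1-111✓ 10-11 101-1✓ 1010-✓ 11-00✓ 11-01✓ 1100-✓ 111-1✓ 1110-✓
Round 2: --111 -1-00 1-1-1 1-10- 11-0-
PIs = {--111, -1-00, 0-000, 0000-, 0011-, 01-11, 010-0, 0101-, 1-1-1, 1-10-, 10-11, 11-0-}
Coverage chart:
  m0: 0-000,0000-
  m1: 0000- ←essential
  m8: -1-00,0-000,010-0
  m10: 010-0,0101-
  m11: 01-11,0101-
  m15: --111,01-11
  m19: 10-11 ←essential
  m20: 1-10- ←essential
  m21: 1-1-1,1-10-
  m23: --111,1-1-1,10-11
  m24: -1-00,11-0-
  m25: 11-0- ←essential
  m28: -1-00,1-10-,11-0-
  m29: 1-1-1,1-10-,11-0-
  m31: --111,1-1-1
Essential: 0000-, 1-10-, 10-11, 11-0-

YES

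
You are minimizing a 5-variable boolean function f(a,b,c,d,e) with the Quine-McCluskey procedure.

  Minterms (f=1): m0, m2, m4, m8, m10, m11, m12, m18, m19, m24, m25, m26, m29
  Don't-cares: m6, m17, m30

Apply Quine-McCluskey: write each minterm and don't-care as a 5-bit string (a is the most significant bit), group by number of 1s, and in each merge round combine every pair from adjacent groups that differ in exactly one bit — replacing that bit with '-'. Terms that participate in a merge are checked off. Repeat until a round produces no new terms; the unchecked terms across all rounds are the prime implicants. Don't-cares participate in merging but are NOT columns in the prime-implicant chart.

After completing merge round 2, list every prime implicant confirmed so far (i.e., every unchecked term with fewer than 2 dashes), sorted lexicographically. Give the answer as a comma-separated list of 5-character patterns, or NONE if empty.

0101-, 1-001, 100-1, 1001-, 11-01, 11-10, 1100-

size-2^0 implicants → 00000(✓)  00010(✓)  00100(✓)  00110(✓)  01000(✓)  01010(✓)  01011(✓)  01100(✓)  10001(✓)  10010(✓)  10011(✓)  11000(✓)  11001(✓)  11010(✓)  11101(✓)  11110(✓)
size-2^1 implicants → -0010(✓)  -1000(✓)  -1010(✓)  0-000(✓)  0-010(✓)  0-100(✓)  00-00(✓)  00-10(✓)  000-0(✓)  001-0(✓)  01-00(✓)  010-0(✓)  0101-  1-001  1-010(✓)  100-1  1001-  11-01  11-10  110-0(✓)  1100-
size-2^2 implicants → --010  -10-0  0--00  0-0-0  00--0
Unchecked terms (primes): --010, -10-0, 0--00, 0-0-0, 00--0, 0101-, 1-001, 100-1, 1001-, 11-01, 11-10, 1100-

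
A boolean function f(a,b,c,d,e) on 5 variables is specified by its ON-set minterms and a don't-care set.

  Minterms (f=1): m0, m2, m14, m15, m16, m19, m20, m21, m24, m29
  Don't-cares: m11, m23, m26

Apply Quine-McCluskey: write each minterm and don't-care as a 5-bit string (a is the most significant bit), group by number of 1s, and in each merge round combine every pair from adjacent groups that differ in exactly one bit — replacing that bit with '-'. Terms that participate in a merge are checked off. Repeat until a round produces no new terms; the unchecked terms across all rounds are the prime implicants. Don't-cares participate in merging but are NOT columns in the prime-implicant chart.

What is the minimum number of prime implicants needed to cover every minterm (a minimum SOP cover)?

[col 0] 00000*, 00010*, 01011*, 01110*, 01111*, 10000*, 10011*, 10100*, 10101*, 10111*, 11000*, 11010*, 11101*
[col 1] -0000, 000-0, 01-11, 0111-, 1-000, 1-101, 10-00, 10-11, 101-1, 1010-, 110-0
Prime implicants: -0000, 000-0, 01-11, 0111-, 1-000, 1-101, 10-00, 10-11, 101-1, 1010-, 110-0
PI chart (minterm → PIs covering it):
  0 | -0000,000-0
  2 | 000-0  (sole → essential)
  14 | 0111-  (sole → essential)
  15 | 01-11,0111-
  16 | -0000,1-000,10-00
  19 | 10-11  (sole → essential)
  20 | 10-00,1010-
  21 | 1-101,101-1,1010-
  24 | 1-000,110-0
  29 | 1-101  (sole → essential)
Essential prime implicants: 000-0, 0111-, 1-101, 10-11
Petrick residual → 1-000, 10-00
Minimum SOP uses 6 PIs: a'b'c'e' + a'bcd + ac'd'e' + acd'e + ab'd'e' + ab'de

6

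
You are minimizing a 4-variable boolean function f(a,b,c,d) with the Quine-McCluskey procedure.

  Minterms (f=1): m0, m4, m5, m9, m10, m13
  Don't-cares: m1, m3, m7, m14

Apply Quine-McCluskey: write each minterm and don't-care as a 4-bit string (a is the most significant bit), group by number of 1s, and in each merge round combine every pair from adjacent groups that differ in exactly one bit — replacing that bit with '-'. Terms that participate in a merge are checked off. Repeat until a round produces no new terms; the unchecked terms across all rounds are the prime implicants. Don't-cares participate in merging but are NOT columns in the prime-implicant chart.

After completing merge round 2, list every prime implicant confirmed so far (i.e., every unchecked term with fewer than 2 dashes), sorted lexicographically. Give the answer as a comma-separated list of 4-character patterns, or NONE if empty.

size-2^0 implicants → 0000(✓)  0001(✓)  0011(✓)  0100(✓)  0101(✓)  0111(✓)  1001(✓)  1010(✓)  1101(✓)  1110(✓)
size-2^1 implicants → -001(✓)  -101(✓)  0-00(✓)  0-01(✓)  0-11(✓)  00-1(✓)  000-(✓)  01-1(✓)  010-(✓)  1-01(✓)  1-10
size-2^2 implicants → --01  0--1  0-0-
Unchecked terms (primes): --01, 0--1, 0-0-, 1-10

1-10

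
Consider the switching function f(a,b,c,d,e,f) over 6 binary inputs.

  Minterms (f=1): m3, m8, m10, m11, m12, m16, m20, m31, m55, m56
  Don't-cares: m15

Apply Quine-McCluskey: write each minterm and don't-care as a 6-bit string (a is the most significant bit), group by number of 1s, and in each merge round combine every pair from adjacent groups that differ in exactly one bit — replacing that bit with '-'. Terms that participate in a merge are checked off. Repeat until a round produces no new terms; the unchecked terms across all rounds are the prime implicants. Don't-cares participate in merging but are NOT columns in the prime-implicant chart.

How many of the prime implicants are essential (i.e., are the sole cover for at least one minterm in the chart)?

size-2^0 implicants → 000011(✓)  001000(✓)  001010(✓)  001011(✓)  001100(✓)  001111(✓)  010000(✓)  010100(✓)  011111(✓)  110111  111000
size-2^1 implicants → 0-1111  00-011  001-00  001-11  0010-0  00101-  010-00
Unchecked terms (primes): 0-1111, 00-011, 001-00, 001-11, 0010-0, 00101-, 010-00, 110111, 111000
Minterm coverage:
  m3 ⊆ 00-011 [E]
  m8 ⊆ 001-00,0010-0
  m10 ⊆ 0010-0,00101-
  m11 ⊆ 00-011,001-11,00101-
  m12 ⊆ 001-00 [E]
  m16 ⊆ 010-00 [E]
  m20 ⊆ 010-00 [E]
  m31 ⊆ 0-1111 [E]
  m55 ⊆ 110111 [E]
  m56 ⊆ 111000 [E]
E = {0-1111, 00-011, 001-00, 010-00, 110111, 111000}

6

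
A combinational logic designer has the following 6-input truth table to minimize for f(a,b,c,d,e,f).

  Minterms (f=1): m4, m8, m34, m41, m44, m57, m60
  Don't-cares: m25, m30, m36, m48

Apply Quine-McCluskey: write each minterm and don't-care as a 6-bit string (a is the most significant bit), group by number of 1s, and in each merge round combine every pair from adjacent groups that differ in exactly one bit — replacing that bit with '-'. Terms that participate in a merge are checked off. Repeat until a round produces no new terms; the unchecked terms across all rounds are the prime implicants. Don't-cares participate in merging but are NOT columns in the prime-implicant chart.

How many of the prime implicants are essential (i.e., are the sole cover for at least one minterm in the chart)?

5

[col 0] 000100*, 001000, 011001*, 011110, 100010, 100100*, 101001*, 101100*, 110000, 111001*, 111100*
[col 1] -00100, -11001, 1-1001, 1-1100, 10-100
Prime implicants: -00100, -11001, 001000, 011110, 1-1001, 1-1100, 10-100, 100010, 110000
PI chart (minterm → PIs covering it):
  4 | -00100  (sole → essential)
  8 | 001000  (sole → essential)
  34 | 100010  (sole → essential)
  41 | 1-1001  (sole → essential)
  44 | 1-1100,10-100
  57 | -11001,1-1001
  60 | 1-1100  (sole → essential)
Essential prime implicants: -00100, 001000, 1-1001, 1-1100, 100010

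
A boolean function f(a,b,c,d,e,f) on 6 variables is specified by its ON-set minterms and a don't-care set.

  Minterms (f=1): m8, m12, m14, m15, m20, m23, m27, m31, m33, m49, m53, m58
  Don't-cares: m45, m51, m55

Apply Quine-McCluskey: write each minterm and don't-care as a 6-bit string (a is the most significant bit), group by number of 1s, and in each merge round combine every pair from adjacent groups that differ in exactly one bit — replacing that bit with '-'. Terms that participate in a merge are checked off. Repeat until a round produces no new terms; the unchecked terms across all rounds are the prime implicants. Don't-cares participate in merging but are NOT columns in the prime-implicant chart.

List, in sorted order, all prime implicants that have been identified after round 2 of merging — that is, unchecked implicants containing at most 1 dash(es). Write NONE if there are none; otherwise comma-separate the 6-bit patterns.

Round 0: 001000✓ 001100✓ 001110✓ 001111✓ 010100 010111✓ 011011✓ 011111✓ 100001✓ 101101 110001✓ 110011✓ 110101✓ 110111✓ 111010
Round 1: -10111 0-1111 001-00 0011-0 00111- 01-111 011-11 1-0001 110-01✓ 110-11✓ 1100-1✓ 1101-1✓
Round 2: 110--1
PIs = {-10111, 0-1111, 001-00, 0011-0, 00111-, 01-111, 010100, 011-11, 1-0001, 101101, 110--1, 111010}

-10111, 0-1111, 001-00, 0011-0, 00111-, 01-111, 010100, 011-11, 1-0001, 101101, 111010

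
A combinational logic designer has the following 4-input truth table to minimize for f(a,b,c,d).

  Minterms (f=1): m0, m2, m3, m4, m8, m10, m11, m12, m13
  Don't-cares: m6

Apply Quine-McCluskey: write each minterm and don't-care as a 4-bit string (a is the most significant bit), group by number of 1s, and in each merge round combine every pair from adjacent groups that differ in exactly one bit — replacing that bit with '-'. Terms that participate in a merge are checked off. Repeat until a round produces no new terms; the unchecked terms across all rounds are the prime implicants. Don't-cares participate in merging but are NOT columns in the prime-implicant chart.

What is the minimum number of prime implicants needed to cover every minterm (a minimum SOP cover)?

3

[col 0] 0000*, 0010*, 0011*, 0100*, 0110*, 1000*, 1010*, 1011*, 1100*, 1101*
[col 1] -000*, -010*, -011*, -100*, 0-00*, 0-10*, 00-0*, 001-*, 01-0*, 1-00*, 10-0*, 101-*, 110-
[col 2] --00, -0-0, -01-, 0--0
Prime implicants: --00, -0-0, -01-, 0--0, 110-
PI chart (minterm → PIs covering it):
  0 | --00,-0-0,0--0
  2 | -0-0,-01-,0--0
  3 | -01-  (sole → essential)
  4 | --00,0--0
  8 | --00,-0-0
  10 | -0-0,-01-
  11 | -01-  (sole → essential)
  12 | --00,110-
  13 | 110-  (sole → essential)
Essential prime implicants: -01-, 110-
Petrick residual → --00
Minimum SOP uses 3 PIs: c'd' + b'c + abc'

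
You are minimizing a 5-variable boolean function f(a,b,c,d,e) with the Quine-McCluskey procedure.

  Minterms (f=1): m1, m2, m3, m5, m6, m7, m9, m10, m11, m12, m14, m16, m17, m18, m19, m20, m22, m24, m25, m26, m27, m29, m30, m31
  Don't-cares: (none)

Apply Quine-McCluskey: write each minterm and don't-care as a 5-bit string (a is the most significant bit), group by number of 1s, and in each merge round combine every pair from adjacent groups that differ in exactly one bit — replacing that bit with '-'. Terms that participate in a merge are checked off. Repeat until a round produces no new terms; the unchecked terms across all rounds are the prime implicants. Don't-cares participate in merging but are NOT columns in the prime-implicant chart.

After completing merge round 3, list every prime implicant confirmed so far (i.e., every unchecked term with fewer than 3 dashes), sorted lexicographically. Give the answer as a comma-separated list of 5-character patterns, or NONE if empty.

00--1, 00-1-, 011-0, 10--0, 11--1, 11-1-

[col 0] 00001*, 00010*, 00011*, 00101*, 00110*, 00111*, 01001*, 01010*, 01011*, 01100*, 01110*, 10000*, 10001*, 10010*, 10011*, 10100*, 10110*, 11000*, 11001*, 11010*, 11011*, 11101*, 11110*, 11111*
[col 1] -0001*, -0010*, -0011*, -0110*, -1001*, -1010*, -1011*, -1110*, 0-001*, 0-010*, 0-011*, 0-110*, 00-01*, 00-10*, 00-11*, 000-1*, 0001-*, 001-1*, 0011-*, 01-10*, 010-1*, 0101-*, 011-0, 1-000*, 1-001*, 1-010*, 1-011*, 1-110*, 10-00*, 10-10*, 100-0*, 100-1*, 1000-*, 1001-*, 101-0*, 11-01*, 11-10*, 11-11*, 110-0*, 110-1*, 1100-*, 1101-*, 111-1*, 1111-*
[col 2] --001*, --010*, --011*, --110*, -0-10*, -00-1*, -001-*, -1-10*, -10-1*, -101-*, 0--10*, 0-0-1*, 0-01-*, 00--1, 00-1-, 1--10*, 1-0-0*, 1-0-1*, 1-00-*, 1-01-*, 10--0, 100--*, 11--1, 11-1-, 110--*
[col 3] ---10, --0-1, --01-, 1-0--
Prime implicants: ---10, --0-1, --01-, 00--1, 00-1-, 011-0, 1-0--, 10--0, 11--1, 11-1-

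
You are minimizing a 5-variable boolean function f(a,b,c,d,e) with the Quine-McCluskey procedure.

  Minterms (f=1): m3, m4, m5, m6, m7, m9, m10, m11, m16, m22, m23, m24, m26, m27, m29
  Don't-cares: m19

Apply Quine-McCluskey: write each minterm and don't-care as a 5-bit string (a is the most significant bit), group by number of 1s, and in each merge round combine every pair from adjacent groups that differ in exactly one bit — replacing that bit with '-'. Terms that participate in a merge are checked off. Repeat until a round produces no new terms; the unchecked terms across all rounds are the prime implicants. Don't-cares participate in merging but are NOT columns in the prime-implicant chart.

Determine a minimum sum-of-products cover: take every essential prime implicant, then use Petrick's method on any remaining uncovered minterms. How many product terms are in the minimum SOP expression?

7

Round 0: 00011✓ 00100✓ 00101✓ 00110✓ 00111✓ 01001✓ 01010✓ 01011✓ 10000✓ 10011✓ 10110✓ 10111✓ 11000✓ 11010✓ 11011✓ 11101
Round 1: -0011✓ -0110✓ -0111✓ -1010✓ -1011✓ 0-011✓ 00-11✓ 001-0✓ 001-1✓ 0010-✓ 0011-✓ 010-1 0101-✓ 1-000 1-011✓ 10-11✓ 1011-✓ 110-0 1101-✓
Round 2: --011 -0-11 -011- -101- 001--
PIs = {--011, -0-11, -011-, -101-, 001--, 010-1, 1-000, 110-0, 11101}
Coverage chart:
  m3: --011,-0-11
  m4: 001-- ←essential
  m5: 001-- ←essential
  m6: -011-,001--
  m7: -0-11,-011-,001--
  m9: 010-1 ←essential
  m10: -101- ←essential
  m11: --011,-101-,010-1
  m16: 1-000 ←essential
  m22: -011- ←essential
  m23: -0-11,-011-
  m24: 1-000,110-0
  m26: -101-,110-0
  m27: --011,-101-
  m29: 11101 ←essential
Essential: -011-, -101-, 001--, 010-1, 1-000, 11101
Petrick residual → --011
Min cover (7 terms): c'de + b'cd + bc'd + a'b'c + a'bc'e + ac'd'e' + abcd'e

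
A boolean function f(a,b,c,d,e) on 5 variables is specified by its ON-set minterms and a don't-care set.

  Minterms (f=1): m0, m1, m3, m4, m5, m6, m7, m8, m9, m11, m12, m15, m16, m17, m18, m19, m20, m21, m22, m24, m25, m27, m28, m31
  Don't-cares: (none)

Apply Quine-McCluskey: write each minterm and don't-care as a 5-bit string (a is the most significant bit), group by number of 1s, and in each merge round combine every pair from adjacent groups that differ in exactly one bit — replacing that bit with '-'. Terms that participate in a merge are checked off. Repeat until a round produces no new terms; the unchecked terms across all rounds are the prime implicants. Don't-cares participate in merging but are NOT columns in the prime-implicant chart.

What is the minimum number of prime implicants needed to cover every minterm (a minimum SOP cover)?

size-2^0 implicants → 00000(✓)  00001(✓)  00011(✓)  00100(✓)  00101(✓)  00110(✓)  00111(✓)  01000(✓)  01001(✓)  01011(✓)  01100(✓)  01111(✓)  10000(✓)  10001(✓)  10010(✓)  10011(✓)  10100(✓)  10101(✓)  10110(✓)  11000(✓)  11001(✓)  11011(✓)  11100(✓)  11111(✓)
size-2^1 implicants → -0000(✓)  -0001(✓)  -0011(✓)  -0100(✓)  -0101(✓)  -0110(✓)  -1000(✓)  -1001(✓)  -1011(✓)  -1100(✓)  -1111(✓)  0-000(✓)  0-001(✓)  0-011(✓)  0-100(✓)  0-111(✓)  00-00(✓)  00-01(✓)  00-11(✓)  000-1(✓)  0000-(✓)  001-0(✓)  001-1(✓)  0010-(✓)  0011-(✓)  01-00(✓)  01-11(✓)  010-1(✓)  0100-(✓)  1-000(✓)  1-001(✓)  1-011(✓)  1-100(✓)  10-00(✓)  10-01(✓)  10-10(✓)  100-0(✓)  100-1(✓)  1000-(✓)  1001-(✓)  101-0(✓)  1010-(✓)  11-00(✓)  11-11(✓)  110-1(✓)  1100-(✓)
size-2^2 implicants → --000(✓)  --001(✓)  --011(✓)  --100(✓)  -0-00(✓)  -0-01(✓)  -00-1(✓)  -000-(✓)  -01-0  -010-(✓)  -1-00(✓)  -1-11  -10-1(✓)  -100-(✓)  0--00(✓)  0--11  0-0-1(✓)  0-00-(✓)  00--1  00-0-(✓)  001--  1--00(✓)  1-0-1(✓)  1-00-(✓)  10--0  10-0-(✓)  100--
size-2^3 implicants → ---00  --0-1  --00-  -0-0-
Unchecked terms (primes): ---00, --0-1, --00-, -0-0-, -01-0, -1-11, 0--11, 00--1, 001--, 10--0, 100--
Minterm coverage:
  m0 ⊆ ---00,--00-,-0-0-
  m1 ⊆ --0-1,--00-,-0-0-,00--1
  m3 ⊆ --0-1,0--11,00--1
  m4 ⊆ ---00,-0-0-,-01-0,001--
  m5 ⊆ -0-0-,00--1,001--
  m6 ⊆ -01-0,001--
  m7 ⊆ 0--11,00--1,001--
  m8 ⊆ ---00,--00-
  m9 ⊆ --0-1,--00-
  m11 ⊆ --0-1,-1-11,0--11
  m12 ⊆ ---00 [E]
  m15 ⊆ -1-11,0--11
  m16 ⊆ ---00,--00-,-0-0-,10--0,100--
  m17 ⊆ --0-1,--00-,-0-0-,100--
  m18 ⊆ 10--0,100--
  m19 ⊆ --0-1,100--
  m20 ⊆ ---00,-0-0-,-01-0,10--0
  m21 ⊆ -0-0- [E]
  m22 ⊆ -01-0,10--0
  m24 ⊆ ---00,--00-
  m25 ⊆ --0-1,--00-
  m27 ⊆ --0-1,-1-11
  m28 ⊆ ---00 [E]
  m31 ⊆ -1-11 [E]
E = {---00, -0-0-, -1-11}
Petrick residual → --0-1, 001--, 10--0
Cover = d'e' + c'e + b'd' + bde + a'b'c + ab'e'  |cover|=6

6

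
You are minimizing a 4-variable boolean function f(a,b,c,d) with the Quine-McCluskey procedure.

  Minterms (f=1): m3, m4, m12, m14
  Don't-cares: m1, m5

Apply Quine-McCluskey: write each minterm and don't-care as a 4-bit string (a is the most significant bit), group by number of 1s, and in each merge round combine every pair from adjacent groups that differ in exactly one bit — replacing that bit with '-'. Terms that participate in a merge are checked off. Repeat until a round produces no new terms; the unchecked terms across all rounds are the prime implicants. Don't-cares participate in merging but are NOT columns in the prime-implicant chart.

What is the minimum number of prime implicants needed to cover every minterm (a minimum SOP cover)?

Round 0: 0001✓ 0011✓ 0100✓ 0101✓ 1100✓ 1110✓
Round 1: -100 0-01 00-1 010- 11-0
PIs = {-100, 0-01, 00-1, 010-, 11-0}
Coverage chart:
  m3: 00-1 ←essential
  m4: -100,010-
  m12: -100,11-0
  m14: 11-0 ←essential
Essential: 00-1, 11-0
Petrick residual → -100
Min cover (3 terms): bc'd' + a'b'd + abd'

3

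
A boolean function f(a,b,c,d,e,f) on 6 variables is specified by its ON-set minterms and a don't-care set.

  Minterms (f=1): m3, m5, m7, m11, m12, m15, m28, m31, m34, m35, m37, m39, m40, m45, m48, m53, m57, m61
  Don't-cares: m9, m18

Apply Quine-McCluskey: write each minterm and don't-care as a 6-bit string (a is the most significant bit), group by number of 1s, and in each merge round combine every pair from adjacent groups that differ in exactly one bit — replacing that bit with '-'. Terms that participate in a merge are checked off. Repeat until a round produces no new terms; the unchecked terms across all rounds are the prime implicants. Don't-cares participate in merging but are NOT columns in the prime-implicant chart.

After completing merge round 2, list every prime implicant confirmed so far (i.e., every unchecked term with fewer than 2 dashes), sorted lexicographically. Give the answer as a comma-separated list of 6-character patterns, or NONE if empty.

[col 0] 000011*, 000101*, 000111*, 001001*, 001011*, 001100*, 001111*, 010010, 011100*, 011111*, 100010*, 100011*, 100101*, 100111*, 101000, 101101*, 110000, 110101*, 111001*, 111101*
[col 1] -00011*, -00101*, -00111*, 0-1100, 0-1111, 00-011*, 00-111*, 000-11*, 0001-1*, 001-11*, 0010-1, 1-0101*, 1-1101*, 10-101*, 100-11*, 10001-, 1001-1*, 11-101*, 111-01
[col 2] -00-11, -001-1, 00--11, 1--101
Prime implicants: -00-11, -001-1, 0-1100, 0-1111, 00--11, 0010-1, 010010, 1--101, 10001-, 101000, 110000, 111-01

0-1100, 0-1111, 0010-1, 010010, 10001-, 101000, 110000, 111-01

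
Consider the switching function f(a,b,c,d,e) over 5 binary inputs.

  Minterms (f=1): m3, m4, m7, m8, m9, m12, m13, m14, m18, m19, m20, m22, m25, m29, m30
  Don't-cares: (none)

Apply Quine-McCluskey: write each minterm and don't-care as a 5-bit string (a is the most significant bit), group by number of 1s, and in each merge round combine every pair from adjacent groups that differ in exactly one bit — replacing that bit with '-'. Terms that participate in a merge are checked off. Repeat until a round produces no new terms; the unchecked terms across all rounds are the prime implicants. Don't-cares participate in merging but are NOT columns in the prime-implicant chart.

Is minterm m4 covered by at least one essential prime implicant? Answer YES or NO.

NO

Round 0: 00011✓ 00100✓ 00111✓ 01000✓ 01001✓ 01100✓ 01101✓ 01110✓ 10010✓ 10011✓ 10100✓ 10110✓ 11001✓ 11101✓ 11110✓
Round 1: -0011 -0100 -1001✓ -1101✓ -1110 0-100 00-11 01-00✓ 01-01✓ 0100-✓ 011-0 0110-✓ 1-110 10-10 1001- 101-0 11-01✓
Round 2: -1-01 01-0-
PIs = {-0011, -0100, -1-01, -1110, 0-100, 00-11, 01-0-, 011-0, 1-110, 10-10, 1001-, 101-0}
Coverage chart:
  m3: -0011,00-11
  m4: -0100,0-100
  m7: 00-11 ←essential
  m8: 01-0- ←essential
  m9: -1-01,01-0-
  m12: 0-100,01-0-,011-0
  m13: -1-01,01-0-
  m14: -1110,011-0
  m18: 10-10,1001-
  m19: -0011,1001-
  m20: -0100,101-0
  m22: 1-110,10-10,101-0
  m25: -1-01 ←essential
  m29: -1-01 ←essential
  m30: -1110,1-110
Essential: -1-01, 00-11, 01-0-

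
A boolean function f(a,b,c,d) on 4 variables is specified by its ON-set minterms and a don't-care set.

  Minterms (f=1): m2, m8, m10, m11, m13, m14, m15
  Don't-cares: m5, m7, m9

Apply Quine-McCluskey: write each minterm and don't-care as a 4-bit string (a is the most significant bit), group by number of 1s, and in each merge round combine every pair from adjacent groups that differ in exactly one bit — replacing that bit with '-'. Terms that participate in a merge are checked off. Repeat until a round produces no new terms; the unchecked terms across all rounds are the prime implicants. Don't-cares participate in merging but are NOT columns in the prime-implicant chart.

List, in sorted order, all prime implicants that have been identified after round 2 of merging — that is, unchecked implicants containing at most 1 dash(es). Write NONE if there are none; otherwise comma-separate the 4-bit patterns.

[col 0] 0010*, 0101*, 0111*, 1000*, 1001*, 1010*, 1011*, 1101*, 1110*, 1111*
[col 1] -010, -101*, -111*, 01-1*, 1-01*, 1-10*, 1-11*, 10-0*, 10-1*, 100-*, 101-*, 11-1*, 111-*
[col 2] -1-1, 1--1, 1-1-, 10--
Prime implicants: -010, -1-1, 1--1, 1-1-, 10--

-010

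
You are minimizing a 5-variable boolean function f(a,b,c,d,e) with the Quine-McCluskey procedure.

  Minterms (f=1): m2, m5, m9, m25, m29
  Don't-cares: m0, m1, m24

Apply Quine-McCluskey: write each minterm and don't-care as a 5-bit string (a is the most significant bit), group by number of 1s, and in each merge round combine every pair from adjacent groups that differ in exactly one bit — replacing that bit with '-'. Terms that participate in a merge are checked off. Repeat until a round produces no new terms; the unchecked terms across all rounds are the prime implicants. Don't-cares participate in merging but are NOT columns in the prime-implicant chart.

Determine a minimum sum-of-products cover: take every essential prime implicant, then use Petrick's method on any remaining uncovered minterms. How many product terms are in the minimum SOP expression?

size-2^0 implicants → 00000(✓)  00001(✓)  00010(✓)  00101(✓)  01001(✓)  11000(✓)  11001(✓)  11101(✓)
size-2^1 implicants → -1001  0-001  00-01  000-0  0000-  11-01  1100-
Unchecked terms (primes): -1001, 0-001, 00-01, 000-0, 0000-, 11-01, 1100-
Minterm coverage:
  m2 ⊆ 000-0 [E]
  m5 ⊆ 00-01 [E]
  m9 ⊆ -1001,0-001
  m25 ⊆ -1001,11-01,1100-
  m29 ⊆ 11-01 [E]
E = {00-01, 000-0, 11-01}
Petrick residual → -1001
Cover = bc'd'e + a'b'd'e + a'b'c'e' + abd'e  |cover|=4

4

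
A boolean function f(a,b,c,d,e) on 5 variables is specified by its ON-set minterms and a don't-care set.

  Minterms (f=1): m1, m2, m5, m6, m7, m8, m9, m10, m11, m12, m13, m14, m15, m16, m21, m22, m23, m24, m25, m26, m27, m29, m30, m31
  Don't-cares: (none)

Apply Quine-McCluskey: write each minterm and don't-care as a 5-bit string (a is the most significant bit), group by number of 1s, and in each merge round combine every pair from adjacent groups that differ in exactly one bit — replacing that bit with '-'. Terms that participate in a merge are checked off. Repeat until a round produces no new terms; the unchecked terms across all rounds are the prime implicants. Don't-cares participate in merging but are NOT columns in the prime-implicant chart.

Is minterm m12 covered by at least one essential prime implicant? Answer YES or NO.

[col 0] 00001*, 00010*, 00101*, 00110*, 00111*, 01000*, 01001*, 01010*, 01011*, 01100*, 01101*, 01110*, 01111*, 10000*, 10101*, 10110*, 10111*, 11000*, 11001*, 11010*, 11011*, 11101*, 11110*, 11111*
[col 1] -0101*, -0110*, -0111*, -1000*, -1001*, -1010*, -1011*, -1101*, -1110*, -1111*, 0-001*, 0-010*, 0-101*, 0-110*, 0-111*, 00-01*, 00-10*, 001-1*, 0011-*, 01-00*, 01-01*, 01-10*, 01-11*, 010-0*, 010-1*, 0100-*, 0101-*, 011-0*, 011-1*, 0110-*, 0111-*, 1-000, 1-101*, 1-110*, 1-111*, 101-1*, 1011-*, 11-01*, 11-10*, 11-11*, 110-0*, 110-1*, 1100-*, 1101-*, 111-1*, 1111-*
[col 2] --101*, --110*, --111*, -01-1*, -011-*, -1-01*, -1-10*, -1-11*, -10-0*, -10-1*, -100-*, -101-*, -11-1*, -111-*, 0--01, 0--10, 0-1-1*, 0-11-*, 01--0*, 01--1*, 01-0-*, 01-1-*, 010--*, 011--*, 1-1-1*, 1-11-*, 11--1*, 11-1-*, 110--*
[col 3] --1-1, --11-, -1--1, -1-1-, -10--, 01---
Prime implicants: --1-1, --11-, -1--1, -1-1-, -10--, 0--01, 0--10, 01---, 1-000
PI chart (minterm → PIs covering it):
  1 | 0--01  (sole → essential)
  2 | 0--10  (sole → essential)
  5 | --1-1,0--01
  6 | --11-,0--10
  7 | --1-1,--11-
  8 | -10--,01---
  9 | -1--1,-10--,0--01,01---
  10 | -1-1-,-10--,0--10,01---
  11 | -1--1,-1-1-,-10--,01---
  12 | 01---  (sole → essential)
  13 | --1-1,-1--1,0--01,01---
  14 | --11-,-1-1-,0--10,01---
  15 | --1-1,--11-,-1--1,-1-1-,01---
  16 | 1-000  (sole → essential)
  21 | --1-1  (sole → essential)
  22 | --11-  (sole → essential)
  23 | --1-1,--11-
  24 | -10--,1-000
  25 | -1--1,-10--
  26 | -1-1-,-10--
  27 | -1--1,-1-1-,-10--
  29 | --1-1,-1--1
  30 | --11-,-1-1-
  31 | --1-1,--11-,-1--1,-1-1-
Essential prime implicants: --1-1, --11-, 0--01, 0--10, 01---, 1-000

YES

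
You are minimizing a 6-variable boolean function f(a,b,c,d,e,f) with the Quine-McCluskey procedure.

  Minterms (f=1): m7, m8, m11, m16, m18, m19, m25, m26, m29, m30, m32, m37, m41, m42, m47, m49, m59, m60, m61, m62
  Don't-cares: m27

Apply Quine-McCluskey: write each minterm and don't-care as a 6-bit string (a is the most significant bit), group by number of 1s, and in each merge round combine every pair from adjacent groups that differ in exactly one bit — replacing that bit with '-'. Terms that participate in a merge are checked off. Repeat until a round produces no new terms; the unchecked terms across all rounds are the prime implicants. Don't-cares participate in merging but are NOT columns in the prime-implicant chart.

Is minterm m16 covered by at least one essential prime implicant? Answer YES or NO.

size-2^0 implicants → 000111  001000  001011(✓)  010000(✓)  010010(✓)  010011(✓)  011001(✓)  011010(✓)  011011(✓)  011101(✓)  011110(✓)  100000  100101  101001  101010  101111  110001  111011(✓)  111100(✓)  111101(✓)  111110(✓)
size-2^1 implicants → -11011  -11101  -11110  0-1011  01-010(✓)  01-011(✓)  0100-0  01001-(✓)  011-01  011-10  0110-1  01101-(✓)  1111-0  11110-
size-2^2 implicants → 01-01-
Unchecked terms (primes): -11011, -11101, -11110, 0-1011, 000111, 001000, 01-01-, 0100-0, 011-01, 011-10, 0110-1, 100000, 100101, 101001, 101010, 101111, 110001, 1111-0, 11110-
Minterm coverage:
  m7 ⊆ 000111 [E]
  m8 ⊆ 001000 [E]
  m11 ⊆ 0-1011 [E]
  m16 ⊆ 0100-0 [E]
  m18 ⊆ 01-01-,0100-0
  m19 ⊆ 01-01- [E]
  m25 ⊆ 011-01,0110-1
  m26 ⊆ 01-01-,011-10
  m29 ⊆ -11101,011-01
  m30 ⊆ -11110,011-10
  m32 ⊆ 100000 [E]
  m37 ⊆ 100101 [E]
  m41 ⊆ 101001 [E]
  m42 ⊆ 101010 [E]
  m47 ⊆ 101111 [E]
  m49 ⊆ 110001 [E]
  m59 ⊆ -11011 [E]
  m60 ⊆ 1111-0,11110-
  m61 ⊆ -11101,11110-
  m62 ⊆ -11110,1111-0
E = {-11011, 0-1011, 000111, 001000, 01-01-, 0100-0, 100000, 100101, 101001, 101010, 101111, 110001}

YES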